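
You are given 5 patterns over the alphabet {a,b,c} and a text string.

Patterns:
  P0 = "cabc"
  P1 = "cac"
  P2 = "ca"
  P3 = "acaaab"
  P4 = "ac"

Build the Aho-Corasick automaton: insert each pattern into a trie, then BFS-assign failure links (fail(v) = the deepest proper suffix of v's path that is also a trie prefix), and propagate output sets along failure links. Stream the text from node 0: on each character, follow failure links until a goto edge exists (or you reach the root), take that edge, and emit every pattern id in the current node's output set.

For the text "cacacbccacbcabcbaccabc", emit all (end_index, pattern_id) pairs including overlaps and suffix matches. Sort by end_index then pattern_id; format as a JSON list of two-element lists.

Build automaton:
Trie (insert patterns):
  0='ε' goto a→6 c→1
  1='c' goto a→2
  2='ca' goto b→3 c→5  ←P2
  3='cab' goto c→4
  4='cabc' goto ·  ←P0
  5='cac' goto ·  ←P1
  6='a' goto c→7
  7='ac' goto a→8  ←P4
  8='aca' goto a→9
  9='acaa' goto a→10
  10='acaaa' goto b→11
  11='acaaab' goto ·  ←P3

BFS fail/out derivation:
  n1('c'): parent n0 fail=0; on 'c' 0 → fail=0;  out ∅∪∅=∅
  n6('a'): parent n0 fail=0; on 'a' 0 → fail=0;  out ∅∪∅=∅
  n2('ca'): parent n1 fail=0; on 'a' 0 → fail=6;  out {2}∪∅={2}
  n7('ac'): parent n6 fail=0; on 'c' 0 → fail=1;  out {4}∪∅={4}
  n3('cab'): parent n2 fail=6; on 'b' 6→0 → fail=0;  out ∅∪∅=∅
  n5('cac'): parent n2 fail=6; on 'c' 6 → fail=7;  out {1}∪{4}={1,4}
  n8('aca'): parent n7 fail=1; on 'a' 1 → fail=2;  out ∅∪{2}={2}
  n4('cabc'): parent n3 fail=0; on 'c' 0 → fail=1;  out {0}∪∅={0}
  n9('acaa'): parent n8 fail=2; on 'a' 2→6→0 → fail=6;  out ∅∪∅=∅
  n10('acaaa'): parent n9 fail=6; on 'a' 6→0 → fail=6;  out ∅∪∅=∅
  n11('acaaab'): parent n10 fail=6; on 'b' 6→0 → fail=0;  out {3}∪∅={3}

Scan:
i=0 'c': node 0→1
i=1 'a': node 1→2  → match P2@[0:1]
i=2 'c': node 2→5  → match P1@[0:2],P4@[1:2]
i=3 'a': node 5→8 (via fail)  → match P2@[2:3]
i=4 'c': node 8→5 (via fail)  → match P1@[2:4],P4@[3:4]
i=5 'b': node 5→0 (via fail)
i=6 'c': node 0→1
i=7 'c': node 1→1 (via fail)
i=8 'a': node 1→2  → match P2@[7:8]
i=9 'c': node 2→5  → match P1@[7:9],P4@[8:9]
i=10 'b': node 5→0 (via fail)
i=11 'c': node 0→1
i=12 'a': node 1→2  → match P2@[11:12]
i=13 'b': node 2→3
i=14 'c': node 3→4  → match P0@[11:14]
i=15 'b': node 4→0 (via fail)
i=16 'a': node 0→6
i=17 'c': node 6→7  → match P4@[16:17]
i=18 'c': node 7→1 (via fail)
i=19 'a': node 1→2  → match P2@[18:19]
i=20 'b': node 2→3
i=21 'c': node 3→4  → match P0@[18:21]

Result: [[1,2],[2,1],[2,4],[3,2],[4,1],[4,4],[8,2],[9,1],[9,4],[12,2],[14,0],[17,4],[19,2],[21,0]]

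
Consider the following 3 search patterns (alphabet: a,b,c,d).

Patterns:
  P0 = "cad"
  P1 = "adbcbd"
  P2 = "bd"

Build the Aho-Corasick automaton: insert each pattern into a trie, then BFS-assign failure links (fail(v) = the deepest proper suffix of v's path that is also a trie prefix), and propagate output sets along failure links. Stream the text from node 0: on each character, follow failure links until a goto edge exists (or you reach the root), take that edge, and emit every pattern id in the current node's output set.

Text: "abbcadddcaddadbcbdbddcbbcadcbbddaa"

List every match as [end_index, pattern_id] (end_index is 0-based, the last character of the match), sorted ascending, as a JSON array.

Build automaton:
Trie (insert patterns):
  n0 'ε': a→4 b→10 c→1
  n1 'c': a→2
  n2 'ca': d→3
  n3 'cad': ·  [P0 ends]
  n4 'a': d→5
  n5 'ad': b→6
  n6 'adb': c→7
  n7 'adbc': b→8
  n8 'adbcb': d→9
  n9 'adbcbd': ·  [P1 ends]
  n10 'b': d→11
  n11 'bd': ·  [P2 ends]

Failure links (BFS by depth):
  fail(1) 'c': from fail(0)=0 chase 'c': 0 ⇒ 0;  out=∅∪out(0)=∅
  fail(4) 'a': from fail(0)=0 chase 'a': 0 ⇒ 0;  out=∅∪out(0)=∅
  fail(10) 'b': from fail(0)=0 chase 'b': 0 ⇒ 0;  out=∅∪out(0)=∅
  fail(2) 'ca': from fail(1)=0 chase 'a': 0 ⇒ 4;  out=∅∪out(4)=∅
  fail(5) 'ad': from fail(4)=0 chase 'd': 0 ⇒ 0;  out=∅∪out(0)=∅
  fail(11) 'bd': from fail(10)=0 chase 'd': 0 ⇒ 0;  out={2}∪out(0)={2}
  fail(3) 'cad': from fail(2)=4 chase 'd': 4 ⇒ 5;  out={0}∪out(5)={0}
  fail(6) 'adb': from fail(5)=0 chase 'b': 0 ⇒ 10;  out=∅∪out(10)=∅
  fail(7) 'adbc': from fail(6)=10 chase 'c': 10→0 ⇒ 1;  out=∅∪out(1)=∅
  fail(8) 'adbcb': from fail(7)=1 chase 'b': 1→0 ⇒ 10;  out=∅∪out(10)=∅
  fail(9) 'adbcbd': from fail(8)=10 chase 'd': 10 ⇒ 11;  out={1}∪out(11)={1,2}

Text stream:
pos 0 'a': at 4
pos 1 'b': at 10 (fail-walked)
pos 2 'b': at 10 (fail-walked)
pos 3 'c': at 1 (fail-walked)
pos 4 'a': at 2
pos 5 'd': at 3  emit P0@[3:5]
pos 6 'd': at 0 (fail-walked)
pos 7 'd': at 0
pos 8 'c': at 1
pos 9 'a': at 2
pos 10 'd': at 3  emit P0@[8:10]
pos 11 'd': at 0 (fail-walked)
pos 12 'a': at 4
pos 13 'd': at 5
pos 14 'b': at 6
pos 15 'c': at 7
pos 16 'b': at 8
pos 17 'd': at 9  emit P1@[12:17],P2@[16:17]
pos 18 'b': at 10 (fail-walked)
pos 19 'd': at 11  emit P2@[18:19]
pos 20 'd': at 0 (fail-walked)
pos 21 'c': at 1
pos 22 'b': at 10 (fail-walked)
pos 23 'b': at 10 (fail-walked)
pos 24 'c': at 1 (fail-walked)
pos 25 'a': at 2
pos 26 'd': at 3  emit P0@[24:26]
pos 27 'c': at 1 (fail-walked)
pos 28 'b': at 10 (fail-walked)
pos 29 'b': at 10 (fail-walked)
pos 30 'd': at 11  emit P2@[29:30]
pos 31 'd': at 0 (fail-walked)
pos 32 'a': at 4
pos 33 'a': at 4 (fail-walked)

Result: [[5,0],[10,0],[17,1],[17,2],[19,2],[26,0],[30,2]]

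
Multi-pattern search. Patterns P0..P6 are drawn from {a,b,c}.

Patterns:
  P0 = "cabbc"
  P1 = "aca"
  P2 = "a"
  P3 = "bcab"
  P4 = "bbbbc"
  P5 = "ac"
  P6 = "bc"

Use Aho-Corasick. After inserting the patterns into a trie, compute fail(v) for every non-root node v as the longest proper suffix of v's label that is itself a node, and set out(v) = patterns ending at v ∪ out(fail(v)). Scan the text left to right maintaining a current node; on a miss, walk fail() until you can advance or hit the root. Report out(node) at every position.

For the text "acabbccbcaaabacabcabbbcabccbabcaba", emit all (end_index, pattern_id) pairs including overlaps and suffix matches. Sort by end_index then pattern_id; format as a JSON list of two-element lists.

Construct AC machine:
Trie nodes:
  n0 'ε': a→6 b→9 c→1
  n1 'c': a→2
  n2 'ca': b→3
  n3 'cab': b→4
  n4 'cabb': c→5
  n5 'cabbc': ·  ←P0
  n6 'a': c→7  ←P2
  n7 'ac': a→8  ←P5
  n8 'aca': ·  ←P1
  n9 'b': b→13 c→10
  n10 'bc': a→11  ←P6
  n11 'bca': b→12
  n12 'bcab': ·  ←P3
  n13 'bb': b→14
  n14 'bbb': b→15
  n15 'bbbb': c→16
  n16 'bbbbc': ·  ←P4

BFS fail/out derivation:
  n1('c'): parent n0 fail=0; on 'c' 0 → fail=0;  out ∅∪∅=∅
  n6('a'): parent n0 fail=0; on 'a' 0 → fail=0;  out {2}∪∅={2}
  n9('b'): parent n0 fail=0; on 'b' 0 → fail=0;  out ∅∪∅=∅
  n2('ca'): parent n1 fail=0; on 'a' 0 → fail=6;  out ∅∪{2}={2}
  n7('ac'): parent n6 fail=0; on 'c' 0 → fail=1;  out {5}∪∅={5}
  n10('bc'): parent n9 fail=0; on 'c' 0 → fail=1;  out {6}∪∅={6}
  n13('bb'): parent n9 fail=0; on 'b' 0 → fail=9;  out ∅∪∅=∅
  n3('cab'): parent n2 fail=6; on 'b' 6→0 → fail=9;  out ∅∪∅=∅
  n8('aca'): parent n7 fail=1; on 'a' 1 → fail=2;  out {1}∪{2}={1,2}
  n11('bca'): parent n10 fail=1; on 'a' 1 → fail=2;  out ∅∪{2}={2}
  n14('bbb'): parent n13 fail=9; on 'b' 9 → fail=13;  out ∅∪∅=∅
  n4('cabb'): parent n3 fail=9; on 'b' 9 → fail=13;  out ∅∪∅=∅
  n12('bcab'): parent n11 fail=2; on 'b' 2 → fail=3;  out {3}∪∅={3}
  n15('bbbb'): parent n14 fail=13; on 'b' 13 → fail=14;  out ∅∪∅=∅
  n5('cabbc'): parent n4 fail=13; on 'c' 13→9 → fail=10;  out {0}∪{6}={0,6}
  n16('bbbbc'): parent n15 fail=14; on 'c' 14→13→9 → fail=10;  out {4}∪{6}={4,6}

Scan:
[0] read 'a'  n0⇒n6  ** P2@[0:0]
[1] read 'c'  n6⇒n7  ** P5@[0:1]
[2] read 'a'  n7⇒n8  ** P1@[0:2],P2@[2:2]
[3] read 'b'  n8⇒n3 ·f
[4] read 'b'  n3⇒n4
[5] read 'c'  n4⇒n5  ** P0@[1:5],P6@[4:5]
[6] read 'c'  n5⇒n1 ·f
[7] read 'b'  n1⇒n9 ·f
[8] read 'c'  n9⇒n10  ** P6@[7:8]
[9] read 'a'  n10⇒n11  ** P2@[9:9]
[10] read 'a'  n11⇒n6 ·f  ** P2@[10:10]
[11] read 'a'  n6⇒n6 ·f  ** P2@[11:11]
[12] read 'b'  n6⇒n9 ·f
[13] read 'a'  n9⇒n6 ·f  ** P2@[13:13]
[14] read 'c'  n6⇒n7  ** P5@[13:14]
[15] read 'a'  n7⇒n8  ** P1@[13:15],P2@[15:15]
[16] read 'b'  n8⇒n3 ·f
[17] read 'c'  n3⇒n10 ·f  ** P6@[16:17]
[18] read 'a'  n10⇒n11  ** P2@[18:18]
[19] read 'b'  n11⇒n12  ** P3@[16:19]
[20] read 'b'  n12⇒n4 ·f
[21] read 'b'  n4⇒n14 ·f
[22] read 'c'  n14⇒n10 ·f  ** P6@[21:22]
[23] read 'a'  n10⇒n11  ** P2@[23:23]
[24] read 'b'  n11⇒n12  ** P3@[21:24]
[25] read 'c'  n12⇒n10 ·f  ** P6@[24:25]
[26] read 'c'  n10⇒n1 ·f
[27] read 'b'  n1⇒n9 ·f
[28] read 'a'  n9⇒n6 ·f  ** P2@[28:28]
[29] read 'b'  n6⇒n9 ·f
[30] read 'c'  n9⇒n10  ** P6@[29:30]
[31] read 'a'  n10⇒n11  ** P2@[31:31]
[32] read 'b'  n11⇒n12  ** P3@[29:32]
[33] read 'a'  n12⇒n6 ·f  ** P2@[33:33]

All matches (sorted): [[0,2],[1,5],[2,1],[2,2],[5,0],[5,6],[8,6],[9,2],[10,2],[11,2],[13,2],[14,5],[15,1],[15,2],[17,6],[18,2],[19,3],[22,6],[23,2],[24,3],[25,6],[28,2],[30,6],[31,2],[32,3],[33,2]]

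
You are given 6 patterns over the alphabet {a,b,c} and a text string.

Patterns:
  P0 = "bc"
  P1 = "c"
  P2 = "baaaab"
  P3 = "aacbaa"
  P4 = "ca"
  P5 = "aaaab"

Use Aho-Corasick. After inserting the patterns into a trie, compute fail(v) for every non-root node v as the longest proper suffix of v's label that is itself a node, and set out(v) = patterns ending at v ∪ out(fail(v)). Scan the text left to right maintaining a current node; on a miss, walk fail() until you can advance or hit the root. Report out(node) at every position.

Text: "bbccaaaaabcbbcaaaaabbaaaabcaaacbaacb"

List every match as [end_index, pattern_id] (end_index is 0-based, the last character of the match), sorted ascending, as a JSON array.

Construct AC machine:
Trie nodes:
  n0 'ε': a→9 b→1 c→3
  n1 'b': a→4 c→2
  n2 'bc': ·  ←P0
  n3 'c': a→15  ←P1
  n4 'ba': a→5
  n5 'baa': a→6
  n6 'baaa': a→7
  n7 'baaaa': b→8
  n8 'baaaab': ·  ←P2
  n9 'a': a→10
  n10 'aa': a→16 c→11
  n11 'aac': b→12
  n12 'aacb': a→13
  n13 'aacba': a→14
  n14 'aacbaa': ·  ←P3
  n15 'ca': ·  ←P4
  n16 'aaa': a→17
  n17 'aaaa': b→18
  n18 'aaaab': ·  ←P5

Failure links (BFS by depth):
  n1('b'): parent n0 fail=0; on 'b' 0 → fail=0;  out ∅∪∅=∅
  n3('c'): parent n0 fail=0; on 'c' 0 → fail=0;  out {1}∪∅={1}
  n9('a'): parent n0 fail=0; on 'a' 0 → fail=0;  out ∅∪∅=∅
  n2('bc'): parent n1 fail=0; on 'c' 0 → fail=3;  out {0}∪{1}={0,1}
  n4('ba'): parent n1 fail=0; on 'a' 0 → fail=9;  out ∅∪∅=∅
  n10('aa'): parent n9 fail=0; on 'a' 0 → fail=9;  out ∅∪∅=∅
  n15('ca'): parent n3 fail=0; on 'a' 0 → fail=9;  out {4}∪∅={4}
  n5('baa'): parent n4 fail=9; on 'a' 9 → fail=10;  out ∅∪∅=∅
  n11('aac'): parent n10 fail=9; on 'c' 9→0 → fail=3;  out ∅∪{1}={1}
  n16('aaa'): parent n10 fail=9; on 'a' 9 → fail=10;  out ∅∪∅=∅
  n6('baaa'): parent n5 fail=10; on 'a' 10 → fail=16;  out ∅∪∅=∅
  n12('aacb'): parent n11 fail=3; on 'b' 3→0 → fail=1;  out ∅∪∅=∅
  n17('aaaa'): parent n16 fail=10; on 'a' 10 → fail=16;  out ∅∪∅=∅
  n7('baaaa'): parent n6 fail=16; on 'a' 16 → fail=17;  out ∅∪∅=∅
  n13('aacba'): parent n12 fail=1; on 'a' 1 → fail=4;  out ∅∪∅=∅
  n18('aaaab'): parent n17 fail=16; on 'b' 16→10→9→0 → fail=1;  out {5}∪∅={5}
  n8('baaaab'): parent n7 fail=17; on 'b' 17 → fail=18;  out {2}∪{5}={2,5}
  n14('aacbaa'): parent n13 fail=4; on 'a' 4 → fail=5;  out {3}∪∅={3}

Run:
[0] read 'b'  n0⇒n1
[1] read 'b'  n1⇒n1 ·f
[2] read 'c'  n1⇒n2  ** P0@[1:2],P1@[2:2]
[3] read 'c'  n2⇒n3 ·f  ** P1@[3:3]
[4] read 'a'  n3⇒n15  ** P4@[3:4]
[5] read 'a'  n15⇒n10 ·f
[6] read 'a'  n10⇒n16
[7] read 'a'  n16⇒n17
[8] read 'a'  n17⇒n17 ·f
[9] read 'b'  n17⇒n18  ** P5@[5:9]
[10] read 'c'  n18⇒n2 ·f  ** P0@[9:10],P1@[10:10]
[11] read 'b'  n2⇒n1 ·f
[12] read 'b'  n1⇒n1 ·f
[13] read 'c'  n1⇒n2  ** P0@[12:13],P1@[13:13]
[14] read 'a'  n2⇒n15 ·f  ** P4@[13:14]
[15] read 'a'  n15⇒n10 ·f
[16] read 'a'  n10⇒n16
[17] read 'a'  n16⇒n17
[18] read 'a'  n17⇒n17 ·f
[19] read 'b'  n17⇒n18  ** P5@[15:19]
[20] read 'b'  n18⇒n1 ·f
[21] read 'a'  n1⇒n4
[22] read 'a'  n4⇒n5
[23] read 'a'  n5⇒n6
[24] read 'a'  n6⇒n7
[25] read 'b'  n7⇒n8  ** P2@[20:25],P5@[21:25]
[26] read 'c'  n8⇒n2 ·f  ** P0@[25:26],P1@[26:26]
[27] read 'a'  n2⇒n15 ·f  ** P4@[26:27]
[28] read 'a'  n15⇒n10 ·f
[29] read 'a'  n10⇒n16
[30] read 'c'  n16⇒n11 ·f  ** P1@[30:30]
[31] read 'b'  n11⇒n12
[32] read 'a'  n12⇒n13
[33] read 'a'  n13⇒n14  ** P3@[28:33]
[34] read 'c'  n14⇒n11 ·f  ** P1@[34:34]
[35] read 'b'  n11⇒n12

Matches: [[2,0],[2,1],[3,1],[4,4],[9,5],[10,0],[10,1],[13,0],[13,1],[14,4],[19,5],[25,2],[25,5],[26,0],[26,1],[27,4],[30,1],[33,3],[34,1]]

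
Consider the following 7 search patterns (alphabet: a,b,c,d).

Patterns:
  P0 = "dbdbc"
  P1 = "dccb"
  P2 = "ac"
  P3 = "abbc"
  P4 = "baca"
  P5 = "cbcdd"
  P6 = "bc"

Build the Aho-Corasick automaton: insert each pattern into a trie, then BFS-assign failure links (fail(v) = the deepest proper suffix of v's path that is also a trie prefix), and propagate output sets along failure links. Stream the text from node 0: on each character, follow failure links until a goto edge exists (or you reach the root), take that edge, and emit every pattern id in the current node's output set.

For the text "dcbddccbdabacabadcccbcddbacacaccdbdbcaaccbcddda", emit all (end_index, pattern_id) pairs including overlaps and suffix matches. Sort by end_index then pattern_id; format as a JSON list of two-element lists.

Build:
Trie nodes:
  n0 'ε': a→9 b→14 c→18 d→1
  n1 'd': b→2 c→6
  n2 'db': d→3
  n3 'dbd': b→4
  n4 'dbdb': c→5
  n5 'dbdbc': ·  ←P0
  n6 'dc': c→7
  n7 'dcc': b→8
  n8 'dccb': ·  ←P1
  n9 'a': b→11 c→10
  n10 'ac': ·  ←P2
  n11 'ab': b→12
  n12 'abb': c→13
  n13 'abbc': ·  ←P3
  n14 'b': a→15 c→23
  n15 'ba': c→16
  n16 'bac': a→17
  n17 'baca': ·  ←P4
  n18 'c': b→19
  n19 'cb': c→20
  n20 'cbc': d→21
  n21 'cbcd': d→22
  n22 'cbcdd': ·  ←P5
  n23 'bc': ·  ←P6

Failure links (BFS by depth):
  fail(1) 'd': from fail(0)=0 chase 'd': 0 ⇒ 0;  out=∅∪out(0)=∅
  fail(9) 'a': from fail(0)=0 chase 'a': 0 ⇒ 0;  out=∅∪out(0)=∅
  fail(14) 'b': from fail(0)=0 chase 'b': 0 ⇒ 0;  out=∅∪out(0)=∅
  fail(18) 'c': from fail(0)=0 chase 'c': 0 ⇒ 0;  out=∅∪out(0)=∅
  fail(2) 'db': from fail(1)=0 chase 'b': 0 ⇒ 14;  out=∅∪out(14)=∅
  fail(6) 'dc': from fail(1)=0 chase 'c': 0 ⇒ 18;  out=∅∪out(18)=∅
  fail(10) 'ac': from fail(9)=0 chase 'c': 0 ⇒ 18;  out={2}∪out(18)={2}
  fail(11) 'ab': from fail(9)=0 chase 'b': 0 ⇒ 14;  out=∅∪out(14)=∅
  fail(15) 'ba': from fail(14)=0 chase 'a': 0 ⇒ 9;  out=∅∪out(9)=∅
  fail(19) 'cb': from fail(18)=0 chase 'b': 0 ⇒ 14;  out=∅∪out(14)=∅
  fail(23) 'bc': from fail(14)=0 chase 'c': 0 ⇒ 18;  out={6}∪out(18)={6}
  fail(3) 'dbd': from fail(2)=14 chase 'd': 14→0 ⇒ 1;  out=∅∪out(1)=∅
  fail(7) 'dcc': from fail(6)=18 chase 'c': 18→0 ⇒ 18;  out=∅∪out(18)=∅
  fail(12) 'abb': from fail(11)=14 chase 'b': 14→0 ⇒ 14;  out=∅∪out(14)=∅
  fail(16) 'bac': from fail(15)=9 chase 'c': 9 ⇒ 10;  out=∅∪out(10)={2}
  fail(20) 'cbc': from fail(19)=14 chase 'c': 14 ⇒ 23;  out=∅∪out(23)={6}
  fail(4) 'dbdb': from fail(3)=1 chase 'b': 1 ⇒ 2;  out=∅∪out(2)=∅
  fail(8) 'dccb': from fail(7)=18 chase 'b': 18 ⇒ 19;  out={1}∪out(19)={1}
  fail(13) 'abbc': from fail(12)=14 chase 'c': 14 ⇒ 23;  out={3}∪out(23)={3,6}
  fail(17) 'baca': from fail(16)=10 chase 'a': 10→18→0 ⇒ 9;  out={4}∪out(9)={4}
  fail(21) 'cbcd': from fail(20)=23 chase 'd': 23→18→0 ⇒ 1;  out=∅∪out(1)=∅
  fail(5) 'dbdbc': from fail(4)=2 chase 'c': 2→14 ⇒ 23;  out={0}∪out(23)={0,6}
  fail(22) 'cbcdd': from fail(21)=1 chase 'd': 1→0 ⇒ 1;  out={5}∪out(1)={5}

Run:
pos 0 'd': at 1
pos 1 'c': at 6
pos 2 'b': at 19 (via fail)
pos 3 'd': at 1 (via fail)
pos 4 'd': at 1 (via fail)
pos 5 'c': at 6
pos 6 'c': at 7
pos 7 'b': at 8  → match P1@[4:7]
pos 8 'd': at 1 (via fail)
pos 9 'a': at 9 (via fail)
pos 10 'b': at 11
pos 11 'a': at 15 (via fail)
pos 12 'c': at 16  → match P2@[11:12]
pos 13 'a': at 17  → match P4@[10:13]
pos 14 'b': at 11 (via fail)
pos 15 'a': at 15 (via fail)
pos 16 'd': at 1 (via fail)
pos 17 'c': at 6
pos 18 'c': at 7
pos 19 'c': at 18 (via fail)
pos 20 'b': at 19
pos 21 'c': at 20  → match P6@[20:21]
pos 22 'd': at 21
pos 23 'd': at 22  → match P5@[19:23]
pos 24 'b': at 2 (via fail)
pos 25 'a': at 15 (via fail)
pos 26 'c': at 16  → match P2@[25:26]
pos 27 'a': at 17  → match P4@[24:27]
pos 28 'c': at 10 (via fail)  → match P2@[27:28]
pos 29 'a': at 9 (via fail)
pos 30 'c': at 10  → match P2@[29:30]
pos 31 'c': at 18 (via fail)
pos 32 'd': at 1 (via fail)
pos 33 'b': at 2
pos 34 'd': at 3
pos 35 'b': at 4
pos 36 'c': at 5  → match P0@[32:36],P6@[35:36]
pos 37 'a': at 9 (via fail)
pos 38 'a': at 9 (via fail)
pos 39 'c': at 10  → match P2@[38:39]
pos 40 'c': at 18 (via fail)
pos 41 'b': at 19
pos 42 'c': at 20  → match P6@[41:42]
pos 43 'd': at 21
pos 44 'd': at 22  → match P5@[40:44]
pos 45 'd': at 1 (via fail)
pos 46 'a': at 9 (via fail)

Matches: [[7,1],[12,2],[13,4],[21,6],[23,5],[26,2],[27,4],[28,2],[30,2],[36,0],[36,6],[39,2],[42,6],[44,5]]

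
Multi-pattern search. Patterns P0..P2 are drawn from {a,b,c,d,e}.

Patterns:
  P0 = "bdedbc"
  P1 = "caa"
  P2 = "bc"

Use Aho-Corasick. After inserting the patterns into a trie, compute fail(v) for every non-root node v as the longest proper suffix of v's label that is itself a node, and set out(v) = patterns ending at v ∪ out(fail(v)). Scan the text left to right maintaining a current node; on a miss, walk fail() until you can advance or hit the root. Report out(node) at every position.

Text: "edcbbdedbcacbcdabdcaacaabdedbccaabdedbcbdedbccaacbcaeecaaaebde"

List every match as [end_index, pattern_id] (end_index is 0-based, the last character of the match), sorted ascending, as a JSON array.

Construct AC machine:
Trie (insert patterns):
  n0 'ε': b→1 c→7
  n1 'b': c→10 d→2
  n2 'bd': e→3
  n3 'bde': d→4
  n4 'bded': b→5
  n5 'bdedb': c→6
  n6 'bdedbc': ·  [P0 ends]
  n7 'c': a→8
  n8 'ca': a→9
  n9 'caa': ·  [P1 ends]
  n10 'bc': ·  [P2 ends]

Failure links (BFS by depth):
  n1('b'): parent n0 fail=0; on 'b' 0 → fail=0;  out ∅∪∅=∅
  n7('c'): parent n0 fail=0; on 'c' 0 → fail=0;  out ∅∪∅=∅
  n2('bd'): parent n1 fail=0; on 'd' 0 → fail=0;  out ∅∪∅=∅
  n8('ca'): parent n7 fail=0; on 'a' 0 → fail=0;  out ∅∪∅=∅
  n10('bc'): parent n1 fail=0; on 'c' 0 → fail=7;  out {2}∪∅={2}
  n3('bde'): parent n2 fail=0; on 'e' 0 → fail=0;  out ∅∪∅=∅
  n9('caa'): parent n8 fail=0; on 'a' 0 → fail=0;  out {1}∪∅={1}
  n4('bded'): parent n3 fail=0; on 'd' 0 → fail=0;  out ∅∪∅=∅
  n5('bdedb'): parent n4 fail=0; on 'b' 0 → fail=1;  out ∅∪∅=∅
  n6('bdedbc'): parent n5 fail=1; on 'c' 1 → fail=10;  out {0}∪{2}={0,2}

Text stream:
i=0 'e': node 0→0
i=1 'd': node 0→0
i=2 'c': node 0→7
i=3 'b': node 7→1 (fail-walked)
i=4 'b': node 1→1 (fail-walked)
i=5 'd': node 1→2
i=6 'e': node 2→3
i=7 'd': node 3→4
i=8 'b': node 4→5
i=9 'c': node 5→6  emit P0@[4:9],P2@[8:9]
i=10 'a': node 6→8 (fail-walked)
i=11 'c': node 8→7 (fail-walked)
i=12 'b': node 7→1 (fail-walked)
i=13 'c': node 1→10  emit P2@[12:13]
i=14 'd': node 10→0 (fail-walked)
i=15 'a': node 0→0
i=16 'b': node 0→1
i=17 'd': node 1→2
i=18 'c': node 2→7 (fail-walked)
i=19 'a': node 7→8
i=20 'a': node 8→9  emit P1@[18:20]
i=21 'c': node 9→7 (fail-walked)
i=22 'a': node 7→8
i=23 'a': node 8→9  emit P1@[21:23]
i=24 'b': node 9→1 (fail-walked)
i=25 'd': node 1→2
i=26 'e': node 2→3
i=27 'd': node 3→4
i=28 'b': node 4→5
i=29 'c': node 5→6  emit P0@[24:29],P2@[28:29]
i=30 'c': node 6→7 (fail-walked)
i=31 'a': node 7→8
i=32 'a': node 8→9  emit P1@[30:32]
i=33 'b': node 9→1 (fail-walked)
i=34 'd': node 1→2
i=35 'e': node 2→3
i=36 'd': node 3→4
i=37 'b': node 4→5
i=38 'c': node 5→6  emit P0@[33:38],P2@[37:38]
i=39 'b': node 6→1 (fail-walked)
i=40 'd': node 1→2
i=41 'e': node 2→3
i=42 'd': node 3→4
i=43 'b': node 4→5
i=44 'c': node 5→6  emit P0@[39:44],P2@[43:44]
i=45 'c': node 6→7 (fail-walked)
i=46 'a': node 7→8
i=47 'a': node 8→9  emit P1@[45:47]
i=48 'c': node 9→7 (fail-walked)
i=49 'b': node 7→1 (fail-walked)
i=50 'c': node 1→10  emit P2@[49:50]
i=51 'a': node 10→8 (fail-walked)
i=52 'e': node 8→0 (fail-walked)
i=53 'e': node 0→0
i=54 'c': node 0→7
i=55 'a': node 7→8
i=56 'a': node 8→9  emit P1@[54:56]
i=57 'a': node 9→0 (fail-walked)
i=58 'e': node 0→0
i=59 'b': node 0→1
i=60 'd': node 1→2
i=61 'e': node 2→3

Result: [[9,0],[9,2],[13,2],[20,1],[23,1],[29,0],[29,2],[32,1],[38,0],[38,2],[44,0],[44,2],[47,1],[50,2],[56,1]]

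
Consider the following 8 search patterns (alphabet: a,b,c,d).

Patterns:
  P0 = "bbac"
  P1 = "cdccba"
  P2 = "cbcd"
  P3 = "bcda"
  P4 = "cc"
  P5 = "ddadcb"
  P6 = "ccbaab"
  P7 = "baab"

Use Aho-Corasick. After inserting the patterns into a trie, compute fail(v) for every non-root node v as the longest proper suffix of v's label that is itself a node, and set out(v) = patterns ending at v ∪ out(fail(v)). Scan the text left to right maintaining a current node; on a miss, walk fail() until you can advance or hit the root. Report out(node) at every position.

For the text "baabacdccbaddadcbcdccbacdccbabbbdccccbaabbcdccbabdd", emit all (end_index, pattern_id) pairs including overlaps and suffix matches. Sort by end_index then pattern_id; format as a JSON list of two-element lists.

Build:
Trie nodes:
  n0 'ε': b→1 c→5 d→18
  n1 'b': a→28 b→2 c→14
  n2 'bb': a→3
  n3 'bba': c→4
  n4 'bbac': ·  ←P0
  n5 'c': b→11 c→17 d→6
  n6 'cd': c→7
  n7 'cdc': c→8
  n8 'cdcc': b→9
  n9 'cdccb': a→10
  n10 'cdccba': ·  ←P1
  n11 'cb': c→12
  n12 'cbc': d→13
  n13 'cbcd': ·  ←P2
  n14 'bc': d→15
  n15 'bcd': a→16
  n16 'bcda': ·  ←P3
  n17 'cc': b→24  ←P4
  n18 'd': d→19
  n19 'dd': a→20
  n20 'dda': d→21
  n21 'ddad': c→22
  n22 'ddadc': b→23
  n23 'ddadcb': ·  ←P5
  n24 'ccb': a→25
  n25 'ccba': a→26
  n26 'ccbaa': b→27
  n27 'ccbaab': ·  ←P6
  n28 'ba': a→29
  n29 'baa': b→30
  n30 'baab': ·  ←P7

BFS fail/out derivation:
  n1('b'): parent n0 fail=0; on 'b' 0 → fail=0;  out ∅∪∅=∅
  n5('c'): parent n0 fail=0; on 'c' 0 → fail=0;  out ∅∪∅=∅
  n18('d'): parent n0 fail=0; on 'd' 0 → fail=0;  out ∅∪∅=∅
  n2('bb'): parent n1 fail=0; on 'b' 0 → fail=1;  out ∅∪∅=∅
  n6('cd'): parent n5 fail=0; on 'd' 0 → fail=18;  out ∅∪∅=∅
  n11('cb'): parent n5 fail=0; on 'b' 0 → fail=1;  out ∅∪∅=∅
  n14('bc'): parent n1 fail=0; on 'c' 0 → fail=5;  out ∅∪∅=∅
  n17('cc'): parent n5 fail=0; on 'c' 0 → fail=5;  out {4}∪∅={4}
  n19('dd'): parent n18 fail=0; on 'd' 0 → fail=18;  out ∅∪∅=∅
  n28('ba'): parent n1 fail=0; on 'a' 0 → fail=0;  out ∅∪∅=∅
  n3('bba'): parent n2 fail=1; on 'a' 1 → fail=28;  out ∅∪∅=∅
  n7('cdc'): parent n6 fail=18; on 'c' 18→0 → fail=5;  out ∅∪∅=∅
  n12('cbc'): parent n11 fail=1; on 'c' 1 → fail=14;  out ∅∪∅=∅
  n15('bcd'): parent n14 fail=5; on 'd' 5 → fail=6;  out ∅∪∅=∅
  n20('dda'): parent n19 fail=18; on 'a' 18→0 → fail=0;  out ∅∪∅=∅
  n24('ccb'): parent n17 fail=5; on 'b' 5 → fail=11;  out ∅∪∅=∅
  n29('baa'): parent n28 fail=0; on 'a' 0 → fail=0;  out ∅∪∅=∅
  n4('bbac'): parent n3 fail=28; on 'c' 28→0 → fail=5;  out {0}∪∅={0}
  n8('cdcc'): parent n7 fail=5; on 'c' 5 → fail=17;  out ∅∪{4}={4}
  n13('cbcd'): parent n12 fail=14; on 'd' 14 → fail=15;  out {2}∪∅={2}
  n16('bcda'): parent n15 fail=6; on 'a' 6→18→0 → fail=0;  out {3}∪∅={3}
  n21('ddad'): parent n20 fail=0; on 'd' 0 → fail=18;  out ∅∪∅=∅
  n25('ccba'): parent n24 fail=11; on 'a' 11→1 → fail=28;  out ∅∪∅=∅
  n30('baab'): parent n29 fail=0; on 'b' 0 → fail=1;  out {7}∪∅={7}
  n9('cdccb'): parent n8 fail=17; on 'b' 17 → fail=24;  out ∅∪∅=∅
  n22('ddadc'): parent n21 fail=18; on 'c' 18→0 → fail=5;  out ∅∪∅=∅
  n26('ccbaa'): parent n25 fail=28; on 'a' 28 → fail=29;  out ∅∪∅=∅
  n10('cdccba'): parent n9 fail=24; on 'a' 24 → fail=25;  out {1}∪∅={1}
  n23('ddadcb'): parent n22 fail=5; on 'b' 5 → fail=11;  out {5}∪∅={5}
  n27('ccbaab'): parent n26 fail=29; on 'b' 29 → fail=30;  out {6}∪{7}={6,7}

Scan:
i=0 'b': node 0→1
i=1 'a': node 1→28
i=2 'a': node 28→29
i=3 'b': node 29→30  → match P7@[0:3]
i=4 'a': node 30→28 (fail-walked)
i=5 'c': node 28→5 (fail-walked)
i=6 'd': node 5→6
i=7 'c': node 6→7
i=8 'c': node 7→8  → match P4@[7:8]
i=9 'b': node 8→9
i=10 'a': node 9→10  → match P1@[5:10]
i=11 'd': node 10→18 (fail-walked)
i=12 'd': node 18→19
i=13 'a': node 19→20
i=14 'd': node 20→21
i=15 'c': node 21→22
i=16 'b': node 22→23  → match P5@[11:16]
i=17 'c': node 23→12 (fail-walked)
i=18 'd': node 12→13  → match P2@[15:18]
i=19 'c': node 13→7 (fail-walked)
i=20 'c': node 7→8  → match P4@[19:20]
i=21 'b': node 8→9
i=22 'a': node 9→10  → match P1@[17:22]
i=23 'c': node 10→5 (fail-walked)
i=24 'd': node 5→6
i=25 'c': node 6→7
i=26 'c': node 7→8  → match P4@[25:26]
i=27 'b': node 8→9
i=28 'a': node 9→10  → match P1@[23:28]
i=29 'b': node 10→1 (fail-walked)
i=30 'b': node 1→2
i=31 'b': node 2→2 (fail-walked)
i=32 'd': node 2→18 (fail-walked)
i=33 'c': node 18→5 (fail-walked)
i=34 'c': node 5→17  → match P4@[33:34]
i=35 'c': node 17→17 (fail-walked)  → match P4@[34:35]
i=36 'c': node 17→17 (fail-walked)  → match P4@[35:36]
i=37 'b': node 17→24
i=38 'a': node 24→25
i=39 'a': node 25→26
i=40 'b': node 26→27  → match P6@[35:40],P7@[37:40]
i=41 'b': node 27→2 (fail-walked)
i=42 'c': node 2→14 (fail-walked)
i=43 'd': node 14→15
i=44 'c': node 15→7 (fail-walked)
i=45 'c': node 7→8  → match P4@[44:45]
i=46 'b': node 8→9
i=47 'a': node 9→10  → match P1@[42:47]
i=48 'b': node 10→1 (fail-walked)
i=49 'd': node 1→18 (fail-walked)
i=50 'd': node 18→19

Result: [[3,7],[8,4],[10,1],[16,5],[18,2],[20,4],[22,1],[26,4],[28,1],[34,4],[35,4],[36,4],[40,6],[40,7],[45,4],[47,1]]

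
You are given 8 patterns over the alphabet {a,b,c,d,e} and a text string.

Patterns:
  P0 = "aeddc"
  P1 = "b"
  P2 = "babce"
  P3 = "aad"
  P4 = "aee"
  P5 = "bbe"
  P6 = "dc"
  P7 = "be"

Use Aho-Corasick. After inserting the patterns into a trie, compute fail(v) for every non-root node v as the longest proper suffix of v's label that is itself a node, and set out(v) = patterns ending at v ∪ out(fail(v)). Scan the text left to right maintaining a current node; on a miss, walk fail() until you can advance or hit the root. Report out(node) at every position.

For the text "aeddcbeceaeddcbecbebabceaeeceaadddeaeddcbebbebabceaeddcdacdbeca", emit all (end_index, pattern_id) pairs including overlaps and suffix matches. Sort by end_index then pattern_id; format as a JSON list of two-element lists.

Build automaton:
Trie (insert patterns):
  0='ε' goto a→1 b→6 d→16
  1='a' goto a→11 e→2
  2='ae' goto d→3 e→13
  3='aed' goto d→4
  4='aedd' goto c→5
  5='aeddc' goto ·  ←P0
  6='b' goto a→7 b→14 e→18  ←P1
  7='ba' goto b→8
  8='bab' goto c→9
  9='babc' goto e→10
  10='babce' goto ·  ←P2
  11='aa' goto d→12
  12='aad' goto ·  ←P3
  13='aee' goto ·  ←P4
  14='bb' goto e→15
  15='bbe' goto ·  ←P5
  16='d' goto c→17
  17='dc' goto ·  ←P6
  18='be' goto ·  ←P7

Failure links (BFS by depth):
  fail(1) 'a': from fail(0)=0 chase 'a': 0 ⇒ 0;  out=∅∪out(0)=∅
  fail(6) 'b': from fail(0)=0 chase 'b': 0 ⇒ 0;  out={1}∪out(0)={1}
  fail(16) 'd': from fail(0)=0 chase 'd': 0 ⇒ 0;  out=∅∪out(0)=∅
  fail(2) 'ae': from fail(1)=0 chase 'e': 0 ⇒ 0;  out=∅∪out(0)=∅
  fail(7) 'ba': from fail(6)=0 chase 'a': 0 ⇒ 1;  out=∅∪out(1)=∅
  fail(11) 'aa': from fail(1)=0 chase 'a': 0 ⇒ 1;  out=∅∪out(1)=∅
  fail(14) 'bb': from fail(6)=0 chase 'b': 0 ⇒ 6;  out=∅∪out(6)={1}
  fail(17) 'dc': from fail(16)=0 chase 'c': 0 ⇒ 0;  out={6}∪out(0)={6}
  fail(18) 'be': from fail(6)=0 chase 'e': 0 ⇒ 0;  out={7}∪out(0)={7}
  fail(3) 'aed': from fail(2)=0 chase 'd': 0 ⇒ 16;  out=∅∪out(16)=∅
  fail(8) 'bab': from fail(7)=1 chase 'b': 1→0 ⇒ 6;  out=∅∪out(6)={1}
  fail(12) 'aad': from fail(11)=1 chase 'd': 1→0 ⇒ 16;  out={3}∪out(16)={3}
  fail(13) 'aee': from fail(2)=0 chase 'e': 0 ⇒ 0;  out={4}∪out(0)={4}
  fail(15) 'bbe': from fail(14)=6 chase 'e': 6 ⇒ 18;  out={5}∪out(18)={5,7}
  fail(4) 'aedd': from fail(3)=16 chase 'd': 16→0 ⇒ 16;  out=∅∪out(16)=∅
  fail(9) 'babc': from fail(8)=6 chase 'c': 6→0 ⇒ 0;  out=∅∪out(0)=∅
  fail(5) 'aeddc': from fail(4)=16 chase 'c': 16 ⇒ 17;  out={0}∪out(17)={0,6}
  fail(10) 'babce': from fail(9)=0 chase 'e': 0 ⇒ 0;  out={2}∪out(0)={2}

Text stream:
[0] read 'a'  n0⇒n1
[1] read 'e'  n1⇒n2
[2] read 'd'  n2⇒n3
[3] read 'd'  n3⇒n4
[4] read 'c'  n4⇒n5  emit P0@[0:4],P6@[3:4]
[5] read 'b'  n5⇒n6 (via fail)  emit P1@[5:5]
[6] read 'e'  n6⇒n18  emit P7@[5:6]
[7] read 'c'  n18⇒n0 (via fail)
[8] read 'e'  n0⇒n0
[9] read 'a'  n0⇒n1
[10] read 'e'  n1⇒n2
[11] read 'd'  n2⇒n3
[12] read 'd'  n3⇒n4
[13] read 'c'  n4⇒n5  emit P0@[9:13],P6@[12:13]
[14] read 'b'  n5⇒n6 (via fail)  emit P1@[14:14]
[15] read 'e'  n6⇒n18  emit P7@[14:15]
[16] read 'c'  n18⇒n0 (via fail)
[17] read 'b'  n0⇒n6  emit P1@[17:17]
[18] read 'e'  n6⇒n18  emit P7@[17:18]
[19] read 'b'  n18⇒n6 (via fail)  emit P1@[19:19]
[20] read 'a'  n6⇒n7
[21] read 'b'  n7⇒n8  emit P1@[21:21]
[22] read 'c'  n8⇒n9
[23] read 'e'  n9⇒n10  emit P2@[19:23]
[24] read 'a'  n10⇒n1 (via fail)
[25] read 'e'  n1⇒n2
[26] read 'e'  n2⇒n13  emit P4@[24:26]
[27] read 'c'  n13⇒n0 (via fail)
[28] read 'e'  n0⇒n0
[29] read 'a'  n0⇒n1
[30] read 'a'  n1⇒n11
[31] read 'd'  n11⇒n12  emit P3@[29:31]
[32] read 'd'  n12⇒n16 (via fail)
[33] read 'd'  n16⇒n16 (via fail)
[34] read 'e'  n16⇒n0 (via fail)
[35] read 'a'  n0⇒n1
[36] read 'e'  n1⇒n2
[37] read 'd'  n2⇒n3
[38] read 'd'  n3⇒n4
[39] read 'c'  n4⇒n5  emit P0@[35:39],P6@[38:39]
[40] read 'b'  n5⇒n6 (via fail)  emit P1@[40:40]
[41] read 'e'  n6⇒n18  emit P7@[40:41]
[42] read 'b'  n18⇒n6 (via fail)  emit P1@[42:42]
[43] read 'b'  n6⇒n14  emit P1@[43:43]
[44] read 'e'  n14⇒n15  emit P5@[42:44],P7@[43:44]
[45] read 'b'  n15⇒n6 (via fail)  emit P1@[45:45]
[46] read 'a'  n6⇒n7
[47] read 'b'  n7⇒n8  emit P1@[47:47]
[48] read 'c'  n8⇒n9
[49] read 'e'  n9⇒n10  emit P2@[45:49]
[50] read 'a'  n10⇒n1 (via fail)
[51] read 'e'  n1⇒n2
[52] read 'd'  n2⇒n3
[53] read 'd'  n3⇒n4
[54] read 'c'  n4⇒n5  emit P0@[50:54],P6@[53:54]
[55] read 'd'  n5⇒n16 (via fail)
[56] read 'a'  n16⇒n1 (via fail)
[57] read 'c'  n1⇒n0 (via fail)
[58] read 'd'  n0⇒n16
[59] read 'b'  n16⇒n6 (via fail)  emit P1@[59:59]
[60] read 'e'  n6⇒n18  emit P7@[59:60]
[61] read 'c'  n18⇒n0 (via fail)
[62] read 'a'  n0⇒n1

Matches: [[4,0],[4,6],[5,1],[6,7],[13,0],[13,6],[14,1],[15,7],[17,1],[18,7],[19,1],[21,1],[23,2],[26,4],[31,3],[39,0],[39,6],[40,1],[41,7],[42,1],[43,1],[44,5],[44,7],[45,1],[47,1],[49,2],[54,0],[54,6],[59,1],[60,7]]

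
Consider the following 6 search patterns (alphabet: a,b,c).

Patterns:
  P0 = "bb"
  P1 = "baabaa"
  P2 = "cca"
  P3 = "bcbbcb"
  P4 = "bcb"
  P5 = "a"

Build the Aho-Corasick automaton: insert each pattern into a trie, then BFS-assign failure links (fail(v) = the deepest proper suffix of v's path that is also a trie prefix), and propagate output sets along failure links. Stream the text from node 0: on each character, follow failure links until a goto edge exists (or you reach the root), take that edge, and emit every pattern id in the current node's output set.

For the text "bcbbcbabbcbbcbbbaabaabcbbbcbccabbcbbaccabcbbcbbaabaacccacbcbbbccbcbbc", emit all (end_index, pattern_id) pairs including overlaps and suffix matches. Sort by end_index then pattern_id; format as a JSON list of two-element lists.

Build:
Trie (insert patterns):
  n0 'ε': a→16 b→1 c→8
  n1 'b': a→3 b→2 c→11
  n2 'bb': ·  ←P0
  n3 'ba': a→4
  n4 'baa': b→5
  n5 'baab': a→6
  n6 'baaba': a→7
  n7 'baabaa': ·  ←P1
  n8 'c': c→9
  n9 'cc': a→10
  n10 'cca': ·  ←P2
  n11 'bc': b→12
  n12 'bcb': b→13  ←P4
  n13 'bcbb': c→14
  n14 'bcbbc': b→15
  n15 'bcbbcb': ·  ←P3
  n16 'a': ·  ←P5

BFS fail/out derivation:
  fail(1) 'b': from fail(0)=0 chase 'b': 0 ⇒ 0;  out=∅∪out(0)=∅
  fail(8) 'c': from fail(0)=0 chase 'c': 0 ⇒ 0;  out=∅∪out(0)=∅
  fail(16) 'a': from fail(0)=0 chase 'a': 0 ⇒ 0;  out={5}∪out(0)={5}
  fail(2) 'bb': from fail(1)=0 chase 'b': 0 ⇒ 1;  out={0}∪out(1)={0}
  fail(3) 'ba': from fail(1)=0 chase 'a': 0 ⇒ 16;  out=∅∪out(16)={5}
  fail(9) 'cc': from fail(8)=0 chase 'c': 0 ⇒ 8;  out=∅∪out(8)=∅
  fail(11) 'bc': from fail(1)=0 chase 'c': 0 ⇒ 8;  out=∅∪out(8)=∅
  fail(4) 'baa': from fail(3)=16 chase 'a': 16→0 ⇒ 16;  out=∅∪out(16)={5}
  fail(10) 'cca': from fail(9)=8 chase 'a': 8→0 ⇒ 16;  out={2}∪out(16)={2,5}
  fail(12) 'bcb': from fail(11)=8 chase 'b': 8→0 ⇒ 1;  out={4}∪out(1)={4}
  fail(5) 'baab': from fail(4)=16 chase 'b': 16→0 ⇒ 1;  out=∅∪out(1)=∅
  fail(13) 'bcbb': from fail(12)=1 chase 'b': 1 ⇒ 2;  out=∅∪out(2)={0}
  fail(6) 'baaba': from fail(5)=1 chase 'a': 1 ⇒ 3;  out=∅∪out(3)={5}
  fail(14) 'bcbbc': from fail(13)=2 chase 'c': 2→1 ⇒ 11;  out=∅∪out(11)=∅
  fail(7) 'baabaa': from fail(6)=3 chase 'a': 3 ⇒ 4;  out={1}∪out(4)={1,5}
  fail(15) 'bcbbcb': from fail(14)=11 chase 'b': 11 ⇒ 12;  out={3}∪out(12)={3,4}

Scan:
i=0 'b': node 0→1
i=1 'c': node 1→11
i=2 'b': node 11→12  emit P4@[0:2]
i=3 'b': node 12→13  emit P0@[2:3]
i=4 'c': node 13→14
i=5 'b': node 14→15  emit P3@[0:5],P4@[3:5]
i=6 'a': node 15→3 (via fail)  emit P5@[6:6]
i=7 'b': node 3→1 (via fail)
i=8 'b': node 1→2  emit P0@[7:8]
i=9 'c': node 2→11 (via fail)
i=10 'b': node 11→12  emit P4@[8:10]
i=11 'b': node 12→13  emit P0@[10:11]
i=12 'c': node 13→14
i=13 'b': node 14→15  emit P3@[8:13],P4@[11:13]
i=14 'b': node 15→13 (via fail)  emit P0@[13:14]
i=15 'b': node 13→2 (via fail)  emit P0@[14:15]
i=16 'a': node 2→3 (via fail)  emit P5@[16:16]
i=17 'a': node 3→4  emit P5@[17:17]
i=18 'b': node 4→5
i=19 'a': node 5→6  emit P5@[19:19]
i=20 'a': node 6→7  emit P1@[15:20],P5@[20:20]
i=21 'b': node 7→5 (via fail)
i=22 'c': node 5→11 (via fail)
i=23 'b': node 11→12  emit P4@[21:23]
i=24 'b': node 12→13  emit P0@[23:24]
i=25 'b': node 13→2 (via fail)  emit P0@[24:25]
i=26 'c': node 2→11 (via fail)
i=27 'b': node 11→12  emit P4@[25:27]
i=28 'c': node 12→11 (via fail)
i=29 'c': node 11→9 (via fail)
i=30 'a': node 9→10  emit P2@[28:30],P5@[30:30]
i=31 'b': node 10→1 (via fail)
i=32 'b': node 1→2  emit P0@[31:32]
i=33 'c': node 2→11 (via fail)
i=34 'b': node 11→12  emit P4@[32:34]
i=35 'b': node 12→13  emit P0@[34:35]
i=36 'a': node 13→3 (via fail)  emit P5@[36:36]
i=37 'c': node 3→8 (via fail)
i=38 'c': node 8→9
i=39 'a': node 9→10  emit P2@[37:39],P5@[39:39]
i=40 'b': node 10→1 (via fail)
i=41 'c': node 1→11
i=42 'b': node 11→12  emit P4@[40:42]
i=43 'b': node 12→13  emit P0@[42:43]
i=44 'c': node 13→14
i=45 'b': node 14→15  emit P3@[40:45],P4@[43:45]
i=46 'b': node 15→13 (via fail)  emit P0@[45:46]
i=47 'a': node 13→3 (via fail)  emit P5@[47:47]
i=48 'a': node 3→4  emit P5@[48:48]
i=49 'b': node 4→5
i=50 'a': node 5→6  emit P5@[50:50]
i=51 'a': node 6→7  emit P1@[46:51],P5@[51:51]
i=52 'c': node 7→8 (via fail)
i=53 'c': node 8→9
i=54 'c': node 9→9 (via fail)
i=55 'a': node 9→10  emit P2@[53:55],P5@[55:55]
i=56 'c': node 10→8 (via fail)
i=57 'b': node 8→1 (via fail)
i=58 'c': node 1→11
i=59 'b': node 11→12  emit P4@[57:59]
i=60 'b': node 12→13  emit P0@[59:60]
i=61 'b': node 13→2 (via fail)  emit P0@[60:61]
i=62 'c': node 2→11 (via fail)
i=63 'c': node 11→9 (via fail)
i=64 'b': node 9→1 (via fail)
i=65 'c': node 1→11
i=66 'b': node 11→12  emit P4@[64:66]
i=67 'b': node 12→13  emit P0@[66:67]
i=68 'c': node 13→14

Matches: [[2,4],[3,0],[5,3],[5,4],[6,5],[8,0],[10,4],[11,0],[13,3],[13,4],[14,0],[15,0],[16,5],[17,5],[19,5],[20,1],[20,5],[23,4],[24,0],[25,0],[27,4],[30,2],[30,5],[32,0],[34,4],[35,0],[36,5],[39,2],[39,5],[42,4],[43,0],[45,3],[45,4],[46,0],[47,5],[48,5],[50,5],[51,1],[51,5],[55,2],[55,5],[59,4],[60,0],[61,0],[66,4],[67,0]]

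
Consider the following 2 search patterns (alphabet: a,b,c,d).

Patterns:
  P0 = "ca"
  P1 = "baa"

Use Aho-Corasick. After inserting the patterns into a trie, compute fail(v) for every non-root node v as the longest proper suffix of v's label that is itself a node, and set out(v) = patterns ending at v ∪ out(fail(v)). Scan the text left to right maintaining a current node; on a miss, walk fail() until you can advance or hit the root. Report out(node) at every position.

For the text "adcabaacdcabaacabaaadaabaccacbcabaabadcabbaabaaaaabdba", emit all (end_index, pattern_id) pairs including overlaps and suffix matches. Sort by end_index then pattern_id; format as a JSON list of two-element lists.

Construct AC machine:
Trie (insert patterns):
  0='ε' goto b→3 c→1
  1='c' goto a→2
  2='ca' goto ·  [P0 ends]
  3='b' goto a→4
  4='ba' goto a→5
  5='baa' goto ·  [P1 ends]

BFS fail/out derivation:
  n1('c'): parent n0 fail=0; on 'c' 0 → fail=0;  out ∅∪∅=∅
  n3('b'): parent n0 fail=0; on 'b' 0 → fail=0;  out ∅∪∅=∅
  n2('ca'): parent n1 fail=0; on 'a' 0 → fail=0;  out {0}∪∅={0}
  n4('ba'): parent n3 fail=0; on 'a' 0 → fail=0;  out ∅∪∅=∅
  n5('baa'): parent n4 fail=0; on 'a' 0 → fail=0;  out {1}∪∅={1}

Text stream:
i=0 'a': node 0→0
i=1 'd': node 0→0
i=2 'c': node 0→1
i=3 'a': node 1→2  ** P0@[2:3]
i=4 'b': node 2→3 ·f
i=5 'a': node 3→4
i=6 'a': node 4→5  ** P1@[4:6]
i=7 'c': node 5→1 ·f
i=8 'd': node 1→0 ·f
i=9 'c': node 0→1
i=10 'a': node 1→2  ** P0@[9:10]
i=11 'b': node 2→3 ·f
i=12 'a': node 3→4
i=13 'a': node 4→5  ** P1@[11:13]
i=14 'c': node 5→1 ·f
i=15 'a': node 1→2  ** P0@[14:15]
i=16 'b': node 2→3 ·f
i=17 'a': node 3→4
i=18 'a': node 4→5  ** P1@[16:18]
i=19 'a': node 5→0 ·f
i=20 'd': node 0→0
i=21 'a': node 0→0
i=22 'a': node 0→0
i=23 'b': node 0→3
i=24 'a': node 3→4
i=25 'c': node 4→1 ·f
i=26 'c': node 1→1 ·f
i=27 'a': node 1→2  ** P0@[26:27]
i=28 'c': node 2→1 ·f
i=29 'b': node 1→3 ·f
i=30 'c': node 3→1 ·f
i=31 'a': node 1→2  ** P0@[30:31]
i=32 'b': node 2→3 ·f
i=33 'a': node 3→4
i=34 'a': node 4→5  ** P1@[32:34]
i=35 'b': node 5→3 ·f
i=36 'a': node 3→4
i=37 'd': node 4→0 ·f
i=38 'c': node 0→1
i=39 'a': node 1→2  ** P0@[38:39]
i=40 'b': node 2→3 ·f
i=41 'b': node 3→3 ·f
i=42 'a': node 3→4
i=43 'a': node 4→5  ** P1@[41:43]
i=44 'b': node 5→3 ·f
i=45 'a': node 3→4
i=46 'a': node 4→5  ** P1@[44:46]
i=47 'a': node 5→0 ·f
i=48 'a': node 0→0
i=49 'a': node 0→0
i=50 'b': node 0→3
i=51 'd': node 3→0 ·f
i=52 'b': node 0→3
i=53 'a': node 3→4

All matches (sorted): [[3,0],[6,1],[10,0],[13,1],[15,0],[18,1],[27,0],[31,0],[34,1],[39,0],[43,1],[46,1]]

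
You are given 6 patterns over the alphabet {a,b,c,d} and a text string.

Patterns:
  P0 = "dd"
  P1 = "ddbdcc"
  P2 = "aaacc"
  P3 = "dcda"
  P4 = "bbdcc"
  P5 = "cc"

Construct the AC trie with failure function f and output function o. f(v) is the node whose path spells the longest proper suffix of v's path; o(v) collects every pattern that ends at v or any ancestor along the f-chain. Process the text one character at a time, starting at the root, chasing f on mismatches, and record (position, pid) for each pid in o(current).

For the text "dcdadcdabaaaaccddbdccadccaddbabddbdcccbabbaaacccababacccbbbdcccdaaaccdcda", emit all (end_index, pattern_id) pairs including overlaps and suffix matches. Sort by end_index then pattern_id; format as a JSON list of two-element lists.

Construct AC machine:
Trie nodes:
  0='ε' goto a→7 b→15 c→20 d→1
  1='d' goto c→12 d→2
  2='dd' goto b→3  [P0 ends]
  3='ddb' goto d→4
  4='ddbd' goto c→5
  5='ddbdc' goto c→6
  6='ddbdcc' goto ·  [P1 ends]
  7='a' goto a→8
  8='aa' goto a→9
  9='aaa' goto c→10
  10='aaac' goto c→11
  11='aaacc' goto ·  [P2 ends]
  12='dc' goto d→13
  13='dcd' goto a→14
  14='dcda' goto ·  [P3 ends]
  15='b' goto b→16
  16='bb' goto d→17
  17='bbd' goto c→18
  18='bbdc' goto c→19
  19='bbdcc' goto ·  [P4 ends]
  20='c' goto c→21
  21='cc' goto ·  [P5 ends]

Failure links (BFS by depth):
  fail(1) 'd': from fail(0)=0 chase 'd': 0 ⇒ 0;  out=∅∪out(0)=∅
  fail(7) 'a': from fail(0)=0 chase 'a': 0 ⇒ 0;  out=∅∪out(0)=∅
  fail(15) 'b': from fail(0)=0 chase 'b': 0 ⇒ 0;  out=∅∪out(0)=∅
  fail(20) 'c': from fail(0)=0 chase 'c': 0 ⇒ 0;  out=∅∪out(0)=∅
  fail(2) 'dd': from fail(1)=0 chase 'd': 0 ⇒ 1;  out={0}∪out(1)={0}
  fail(8) 'aa': from fail(7)=0 chase 'a': 0 ⇒ 7;  out=∅∪out(7)=∅
  fail(12) 'dc': from fail(1)=0 chase 'c': 0 ⇒ 20;  out=∅∪out(20)=∅
  fail(16) 'bb': from fail(15)=0 chase 'b': 0 ⇒ 15;  out=∅∪out(15)=∅
  fail(21) 'cc': from fail(20)=0 chase 'c': 0 ⇒ 20;  out={5}∪out(20)={5}
  fail(3) 'ddb': from fail(2)=1 chase 'b': 1→0 ⇒ 15;  out=∅∪out(15)=∅
  fail(9) 'aaa': from fail(8)=7 chase 'a': 7 ⇒ 8;  out=∅∪out(8)=∅
  fail(13) 'dcd': from fail(12)=20 chase 'd': 20→0 ⇒ 1;  out=∅∪out(1)=∅
  fail(17) 'bbd': from fail(16)=15 chase 'd': 15→0 ⇒ 1;  out=∅∪out(1)=∅
  fail(4) 'ddbd': from fail(3)=15 chase 'd': 15→0 ⇒ 1;  out=∅∪out(1)=∅
  fail(10) 'aaac': from fail(9)=8 chase 'c': 8→7→0 ⇒ 20;  out=∅∪out(20)=∅
  fail(14) 'dcda': from fail(13)=1 chase 'a': 1→0 ⇒ 7;  out={3}∪out(7)={3}
  fail(18) 'bbdc': from fail(17)=1 chase 'c': 1 ⇒ 12;  out=∅∪out(12)=∅
  fail(5) 'ddbdc': from fail(4)=1 chase 'c': 1 ⇒ 12;  out=∅∪out(12)=∅
  fail(11) 'aaacc': from fail(10)=20 chase 'c': 20 ⇒ 21;  out={2}∪out(21)={2,5}
  fail(19) 'bbdcc': from fail(18)=12 chase 'c': 12→20 ⇒ 21;  out={4}∪out(21)={4,5}
  fail(6) 'ddbdcc': from fail(5)=12 chase 'c': 12→20 ⇒ 21;  out={1}∪out(21)={1,5}

Scan:
i=0 'd': node 0→1
i=1 'c': node 1→12
i=2 'd': node 12→13
i=3 'a': node 13→14  → match P3@[0:3]
i=4 'd': node 14→1 (fail-walked)
i=5 'c': node 1→12
i=6 'd': node 12→13
i=7 'a': node 13→14  → match P3@[4:7]
i=8 'b': node 14→15 (fail-walked)
i=9 'a': node 15→7 (fail-walked)
i=10 'a': node 7→8
i=11 'a': node 8→9
i=12 'a': node 9→9 (fail-walked)
i=13 'c': node 9→10
i=14 'c': node 10→11  → match P2@[10:14],P5@[13:14]
i=15 'd': node 11→1 (fail-walked)
i=16 'd': node 1→2  → match P0@[15:16]
i=17 'b': node 2→3
i=18 'd': node 3→4
i=19 'c': node 4→5
i=20 'c': node 5→6  → match P1@[15:20],P5@[19:20]
i=21 'a': node 6→7 (fail-walked)
i=22 'd': node 7→1 (fail-walked)
i=23 'c': node 1→12
i=24 'c': node 12→21 (fail-walked)  → match P5@[23:24]
i=25 'a': node 21→7 (fail-walked)
i=26 'd': node 7→1 (fail-walked)
i=27 'd': node 1→2  → match P0@[26:27]
i=28 'b': node 2→3
i=29 'a': node 3→7 (fail-walked)
i=30 'b': node 7→15 (fail-walked)
i=31 'd': node 15→1 (fail-walked)
i=32 'd': node 1→2  → match P0@[31:32]
i=33 'b': node 2→3
i=34 'd': node 3→4
i=35 'c': node 4→5
i=36 'c': node 5→6  → match P1@[31:36],P5@[35:36]
i=37 'c': node 6→21 (fail-walked)  → match P5@[36:37]
i=38 'b': node 21→15 (fail-walked)
i=39 'a': node 15→7 (fail-walked)
i=40 'b': node 7→15 (fail-walked)
i=41 'b': node 15→16
i=42 'a': node 16→7 (fail-walked)
i=43 'a': node 7→8
i=44 'a': node 8→9
i=45 'c': node 9→10
i=46 'c': node 10→11  → match P2@[42:46],P5@[45:46]
i=47 'c': node 11→21 (fail-walked)  → match P5@[46:47]
i=48 'a': node 21→7 (fail-walked)
i=49 'b': node 7→15 (fail-walked)
i=50 'a': node 15→7 (fail-walked)
i=51 'b': node 7→15 (fail-walked)
i=52 'a': node 15→7 (fail-walked)
i=53 'c': node 7→20 (fail-walked)
i=54 'c': node 20→21  → match P5@[53:54]
i=55 'c': node 21→21 (fail-walked)  → match P5@[54:55]
i=56 'b': node 21→15 (fail-walked)
i=57 'b': node 15→16
i=58 'b': node 16→16 (fail-walked)
i=59 'd': node 16→17
i=60 'c': node 17→18
i=61 'c': node 18→19  → match P4@[57:61],P5@[60:61]
i=62 'c': node 19→21 (fail-walked)  → match P5@[61:62]
i=63 'd': node 21→1 (fail-walked)
i=64 'a': node 1→7 (fail-walked)
i=65 'a': node 7→8
i=66 'a': node 8→9
i=67 'c': node 9→10
i=68 'c': node 10→11  → match P2@[64:68],P5@[67:68]
i=69 'd': node 11→1 (fail-walked)
i=70 'c': node 1→12
i=71 'd': node 12→13
i=72 'a': node 13→14  → match P3@[69:72]

Matches: [[3,3],[7,3],[14,2],[14,5],[16,0],[20,1],[20,5],[24,5],[27,0],[32,0],[36,1],[36,5],[37,5],[46,2],[46,5],[47,5],[54,5],[55,5],[61,4],[61,5],[62,5],[68,2],[68,5],[72,3]]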